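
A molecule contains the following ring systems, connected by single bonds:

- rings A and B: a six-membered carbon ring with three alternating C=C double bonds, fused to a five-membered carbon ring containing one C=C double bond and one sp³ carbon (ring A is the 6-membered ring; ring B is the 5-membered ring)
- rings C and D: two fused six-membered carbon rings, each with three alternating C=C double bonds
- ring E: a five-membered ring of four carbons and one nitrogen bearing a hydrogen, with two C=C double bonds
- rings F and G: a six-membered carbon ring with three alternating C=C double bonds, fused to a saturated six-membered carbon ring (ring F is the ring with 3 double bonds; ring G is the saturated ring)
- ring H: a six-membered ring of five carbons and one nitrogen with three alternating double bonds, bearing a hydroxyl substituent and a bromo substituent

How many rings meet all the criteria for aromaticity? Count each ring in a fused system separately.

6

Ring A has a continuous p-orbital overlap around the ring; 3 ring double bonds give 6 π electrons. That satisfies 4n+2 with n=1, so ring A is aromatic (benzene ring).
Ring B has one sp³ carbon, so it is not fully conjugated — not aromatic (cyclopentene ring).
Rings C and D form a fused bicyclic system with 10 sp² atoms and 10 π electrons from ring double bonds. 10 = 4(2)+2, so the system is aromatic and both rings count as aromatic (naphthalene).
Ring E has a continuous p-orbital overlap around the ring; 2 ring double bonds (4 π electrons) plus a heteroatom lone pair (2) give 6 π electrons. 6 = 4(1)+2, so ring E is aromatic (pyrrole).
Ring F is fully conjugated (every ring atom contributes a p orbital); 3 ring double bonds give 6 π electrons. 6 = 4(1)+2, so ring F is aromatic (benzene ring).
Ring G has four sp³ carbons, so it is not fully conjugated — not aromatic (cyclohexane ring).
Ring H is planar and fully conjugated; 3 ring double bonds give 6 π electrons. Since 6 = 4n+2 (n=1), ring H is aromatic (pyridine).
Aromatic: A, C, D, E, F, H. Total: 6.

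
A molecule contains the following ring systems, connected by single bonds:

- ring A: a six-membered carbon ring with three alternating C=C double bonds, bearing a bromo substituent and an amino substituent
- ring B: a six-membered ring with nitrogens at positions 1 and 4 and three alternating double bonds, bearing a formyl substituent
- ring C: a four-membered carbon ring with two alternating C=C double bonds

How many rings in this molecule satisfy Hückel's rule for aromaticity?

Ring A is planar and fully conjugated; 3 ring double bonds give 6 π electrons. That satisfies 4n+2 with n=1, so ring A is aromatic (benzene).
Ring B is planar and fully conjugated; 3 ring double bonds give 6 π electrons. 6 = 4(1)+2, so ring B is aromatic (pyrazine).
Ring C has only sp² ring atoms; a planar conformation would have a fully conjugated π system of 4 electrons. But 4 = 4(1), which is 4n not 4n+2, so ring C is not aromatic (cyclobutadiene) — cyclobutadiene is antiaromatic and distorts to a rectangle.
Aromatic: A, B. Total: 2.

2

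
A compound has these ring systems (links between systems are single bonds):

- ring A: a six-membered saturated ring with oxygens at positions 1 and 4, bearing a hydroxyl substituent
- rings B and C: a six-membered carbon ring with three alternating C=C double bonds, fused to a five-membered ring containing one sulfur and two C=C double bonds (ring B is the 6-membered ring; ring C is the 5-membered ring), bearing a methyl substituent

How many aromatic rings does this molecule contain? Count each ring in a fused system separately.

Ring A has only sp³ atoms, so it is not fully conjugated — not aromatic (1,4-dioxane).
Rings B and C form a fused bicyclic system (with one sulfur) with 9 sp² atoms and 10 π electrons from ring double bonds plus a heteroatom lone pair. 10 = 4(2)+2, so the system is aromatic and both rings count as aromatic (benzothiophene).
Aromatic: B, C. Total: 2.

2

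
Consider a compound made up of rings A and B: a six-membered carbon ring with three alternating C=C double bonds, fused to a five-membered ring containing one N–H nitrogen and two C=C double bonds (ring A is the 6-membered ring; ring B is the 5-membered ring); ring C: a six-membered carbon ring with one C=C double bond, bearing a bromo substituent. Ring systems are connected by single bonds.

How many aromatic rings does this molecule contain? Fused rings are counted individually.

Rings A and B form a fused bicyclic system (with one N–H) with 9 sp² atoms and 10 π electrons from ring double bonds plus a heteroatom lone pair. 10 = 4(2)+2, so the system is aromatic and both rings count as aromatic (indole).
Ring C has four sp³ carbons, so it is not fully conjugated — not aromatic (cyclohexene).
Aromatic: A, B. Total: 2.

2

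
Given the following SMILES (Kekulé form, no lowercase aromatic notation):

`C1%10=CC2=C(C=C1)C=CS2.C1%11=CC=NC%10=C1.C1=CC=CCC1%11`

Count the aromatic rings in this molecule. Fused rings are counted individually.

The SMILES encodes a six-membered carbon ring with three alternating C=C double bonds, fused to a five-membered ring containing one sulfur and two C=C double bonds; a six-membered ring of five carbons and one nitrogen with three alternating double bonds; a six-membered carbon ring with two conjugated C=C double bonds and two sp³ carbons.
The fused 6/5-membered bicyclic (with one sulfur) is a single π system with 9 sp² atoms and 10 π electrons from ring double bonds plus a heteroatom lone pair. 10 = 4(2)+2, so the system is aromatic and both rings count as aromatic (benzothiophene).
The 6-membered ring with one nitrogen has a continuous p-orbital overlap around the ring; 3 ring double bonds give 6 π electrons. 6 = 4(1)+2, so it is aromatic (pyridine).
The 6-membered ring has two sp³ carbons, so it is not fully conjugated — not aromatic (1,3-cyclohexadiene).
3 of the 4 rings are aromatic. Total: 3.

3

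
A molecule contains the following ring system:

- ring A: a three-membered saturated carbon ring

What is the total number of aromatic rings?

Ring A has only sp³ atoms, so it is not fully conjugated — not aromatic (cyclopropane).

0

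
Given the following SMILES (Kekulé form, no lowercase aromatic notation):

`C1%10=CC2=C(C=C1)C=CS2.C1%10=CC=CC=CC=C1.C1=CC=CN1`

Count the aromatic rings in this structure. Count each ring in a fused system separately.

The SMILES encodes a six-membered carbon ring with three alternating C=C double bonds, fused to a five-membered ring containing one sulfur and two C=C double bonds; an eight-membered carbon ring with four alternating C=C double bonds; a five-membered ring of four carbons and one nitrogen bearing a hydrogen, with two C=C double bonds.
The fused 6/5-membered bicyclic (with one sulfur) is a single π system with 9 sp² atoms and 10 π electrons from ring double bonds plus a heteroatom lone pair. 10 = 4(2)+2, so the system is aromatic and both rings count as aromatic (benzothiophene).
The 8-membered ring has only sp² ring atoms; a planar conformation would have a fully conjugated π system of 8 electrons. But 8 = 4(2), which is 4n not 4n+2, so it is not aromatic (cyclooctatetraene) — cyclooctatetraene distorts into a non-planar tub to avoid antiaromaticity.
The 5-membered ring with one N–H is planar and fully conjugated; 2 ring double bonds (4 π electrons) plus a heteroatom lone pair (2) give 6 π electrons. Since 6 = 4n+2 (n=1), it is aromatic (pyrrole).
3 of the 4 rings are aromatic. Total: 3.

3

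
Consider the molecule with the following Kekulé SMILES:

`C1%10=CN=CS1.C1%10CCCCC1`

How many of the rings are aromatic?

The SMILES encodes a five-membered ring with a sulfur at position 1 and a nitrogen at position 3 (in a C=N bond), with two double bonds; a six-membered saturated carbon ring.
The 5-membered ring with one sulfur and one =N– has a continuous p-orbital overlap around the ring; 2 ring double bonds (4 π electrons) plus a heteroatom lone pair (2) give 6 π electrons. 6 = 4(1)+2, so it is aromatic (thiazole).
The 6-membered ring has only sp³ atoms, so it is not fully conjugated — not aromatic (cyclohexane).
1 of the 2 rings is aromatic. Total: 1.

1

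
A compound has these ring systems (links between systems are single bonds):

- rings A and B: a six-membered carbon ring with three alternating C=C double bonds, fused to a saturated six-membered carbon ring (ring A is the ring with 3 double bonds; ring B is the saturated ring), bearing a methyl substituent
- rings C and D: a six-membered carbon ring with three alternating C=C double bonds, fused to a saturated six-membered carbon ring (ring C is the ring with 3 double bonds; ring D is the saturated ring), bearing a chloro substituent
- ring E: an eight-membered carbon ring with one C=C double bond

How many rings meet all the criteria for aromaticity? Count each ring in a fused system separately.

2

Ring A has a continuous p-orbital overlap around the ring; 3 ring double bonds give 6 π electrons. 6 = 4(1)+2, so ring A is aromatic (benzene ring).
Ring B has four sp³ carbons, so it is not fully conjugated — not aromatic (cyclohexane ring).
Ring C is fully conjugated (every ring atom contributes a p orbital); 3 ring double bonds give 6 π electrons. That satisfies 4n+2 with n=1, so ring C is aromatic (benzene ring).
Ring D has four sp³ carbons, so it is not fully conjugated — not aromatic (cyclohexane ring).
Ring E has six sp³ carbons, so it is not fully conjugated — not aromatic (cyclooctene).
Aromatic: A, C. Total: 2.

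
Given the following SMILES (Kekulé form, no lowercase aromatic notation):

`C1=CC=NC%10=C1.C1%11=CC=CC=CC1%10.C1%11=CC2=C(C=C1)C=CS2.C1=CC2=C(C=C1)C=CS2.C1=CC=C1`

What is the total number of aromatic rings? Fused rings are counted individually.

The SMILES encodes a six-membered ring of five carbons and one nitrogen with three alternating double bonds; a seven-membered carbon ring with three C=C double bonds and one sp³ carbon; a six-membered carbon ring with three alternating C=C double bonds, fused to a five-membered ring containing one sulfur and two C=C double bonds; a six-membered carbon ring with three alternating C=C double bonds, fused to a five-membered ring containing one sulfur and two C=C double bonds; a four-membered carbon ring with two alternating C=C double bonds.
The 6-membered ring with one nitrogen is fully conjugated (every ring atom contributes a p orbital); 3 ring double bonds give 6 π electrons. Since 6 = 4n+2 (n=1), it is aromatic (pyridine).
The 7-membered ring has one sp³ carbon, so it is not fully conjugated — not aromatic (cycloheptatriene).
The fused 6/5-membered bicyclic (with one sulfur) is a single π system with 9 sp² atoms and 10 π electrons from ring double bonds plus a heteroatom lone pair. 10 = 4(2)+2, so the system is aromatic and both rings count as aromatic (benzothiophene).
The fused 6/5-membered bicyclic (with one sulfur) is a single π system with 9 sp² atoms and 10 π electrons from ring double bonds plus a heteroatom lone pair. 10 = 4(2)+2, so the system is aromatic and both rings count as aromatic (benzothiophene).
The 4-membered ring has only sp² ring atoms; a planar conformation would have a fully conjugated π system of 4 electrons. But 4 = 4(1), which is 4n not 4n+2, so it is not aromatic (cyclobutadiene) — cyclobutadiene is antiaromatic and distorts to a rectangle.
5 of the 7 rings are aromatic. Total: 5.

5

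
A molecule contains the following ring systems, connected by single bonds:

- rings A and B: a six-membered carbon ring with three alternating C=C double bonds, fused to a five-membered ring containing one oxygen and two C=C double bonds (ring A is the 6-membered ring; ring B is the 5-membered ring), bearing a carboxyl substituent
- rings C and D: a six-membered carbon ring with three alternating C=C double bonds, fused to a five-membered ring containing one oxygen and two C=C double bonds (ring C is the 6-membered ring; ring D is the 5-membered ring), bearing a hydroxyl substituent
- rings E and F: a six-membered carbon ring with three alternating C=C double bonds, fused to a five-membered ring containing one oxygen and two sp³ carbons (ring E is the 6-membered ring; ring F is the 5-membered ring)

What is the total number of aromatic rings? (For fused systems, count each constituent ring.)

Rings A and B form a fused bicyclic system (with one oxygen) with 9 sp² atoms and 10 π electrons from ring double bonds plus a heteroatom lone pair. 10 = 4(2)+2, so the system is aromatic and both rings count as aromatic (benzofuran).
Rings C and D form a fused bicyclic system (with one oxygen) with 9 sp² atoms and 10 π electrons from ring double bonds plus a heteroatom lone pair. 10 = 4(2)+2, so the system is aromatic and both rings count as aromatic (benzofuran).
Ring E is planar and fully conjugated; 3 ring double bonds give 6 π electrons. Since 6 = 4n+2 (n=1), ring E is aromatic (benzene ring).
Ring F has two sp³ carbons, so it is not fully conjugated — not aromatic (oxolane ring).
Aromatic: A, B, C, D, E. Total: 5.

5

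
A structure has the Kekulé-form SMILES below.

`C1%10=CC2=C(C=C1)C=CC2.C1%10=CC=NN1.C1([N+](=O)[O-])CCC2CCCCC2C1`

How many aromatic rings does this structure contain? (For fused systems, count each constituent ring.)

2

The SMILES encodes a six-membered carbon ring with three alternating C=C double bonds, fused to a five-membered carbon ring containing one C=C double bond and one sp³ carbon; a five-membered ring with two adjacent nitrogens (one bearing H, one in a double bond) and two double bonds; two fused six-membered saturated carbon rings.
The 6-membered ring has a continuous p-orbital overlap around the ring; 3 ring double bonds give 6 π electrons. That satisfies 4n+2 with n=1, so it is aromatic (benzene ring).
The 5-membered ring has one sp³ carbon, so it is not fully conjugated — not aromatic (cyclopentene ring).
The 5-membered ring with two adjacent nitrogens (one N–H, one =N–) is planar and fully conjugated; 2 ring double bonds (4 π electrons) plus a heteroatom lone pair (2) give 6 π electrons. Since 6 = 4n+2 (n=1), it is aromatic (pyrazole).
The second 6-membered ring has only sp³ atoms, so it is not fully conjugated — not aromatic (cyclohexane ring).
The third 6-membered ring has only sp³ atoms, so it is not fully conjugated — not aromatic (cyclohexane ring).
2 of the 5 rings are aromatic. Total: 2.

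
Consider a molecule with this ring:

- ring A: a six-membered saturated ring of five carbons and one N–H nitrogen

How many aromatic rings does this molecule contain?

0

Ring A has only sp³ atoms, so it is not fully conjugated — not aromatic (piperidine).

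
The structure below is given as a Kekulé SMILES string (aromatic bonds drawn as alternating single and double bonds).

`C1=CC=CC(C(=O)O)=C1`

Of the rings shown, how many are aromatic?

1

The SMILES encodes a six-membered carbon ring with three alternating C=C double bonds.
The 6-membered ring is planar and fully conjugated; 3 ring double bonds give 6 π electrons. Since 6 = 4n+2 (n=1), it is aromatic (benzene).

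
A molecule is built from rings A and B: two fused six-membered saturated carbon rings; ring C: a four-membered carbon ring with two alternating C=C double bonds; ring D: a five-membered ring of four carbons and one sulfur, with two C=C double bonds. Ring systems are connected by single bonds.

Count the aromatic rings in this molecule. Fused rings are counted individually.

1

Ring A has only sp³ atoms, so it is not fully conjugated — not aromatic (cyclohexane ring).
Ring B has only sp³ atoms, so it is not fully conjugated — not aromatic (cyclohexane ring).
Ring C has only sp² ring atoms; a planar conformation would have a fully conjugated π system of 4 electrons. But 4 = 4(1), which is 4n not 4n+2, so ring C is not aromatic (cyclobutadiene) — cyclobutadiene is antiaromatic and distorts to a rectangle.
Ring D has a continuous p-orbital overlap around the ring; 2 ring double bonds (4 π electrons) plus a heteroatom lone pair (2) give 6 π electrons. 6 = 4(1)+2, so ring D is aromatic (thiophene).
Aromatic: D. Total: 1.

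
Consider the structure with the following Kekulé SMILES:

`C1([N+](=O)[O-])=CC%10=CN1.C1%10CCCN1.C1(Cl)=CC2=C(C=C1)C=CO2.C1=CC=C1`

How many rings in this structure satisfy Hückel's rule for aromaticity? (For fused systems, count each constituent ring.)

The SMILES encodes a five-membered ring of four carbons and one nitrogen bearing a hydrogen, with two C=C double bonds; a five-membered saturated ring of four carbons and one N–H nitrogen; a six-membered carbon ring with three alternating C=C double bonds, fused to a five-membered ring containing one oxygen and two C=C double bonds; a four-membered carbon ring with two alternating C=C double bonds.
The 5-membered ring with one N–H is fully conjugated (every ring atom contributes a p orbital); 2 ring double bonds (4 π electrons) plus a heteroatom lone pair (2) give 6 π electrons. Since 6 = 4n+2 (n=1), it is aromatic (pyrrole).
The second 5-membered ring with one N–H has only sp³ atoms, so it is not fully conjugated — not aromatic (pyrrolidine).
The fused 6/5-membered bicyclic (with one oxygen) is a single π system with 9 sp² atoms and 10 π electrons from ring double bonds plus a heteroatom lone pair. 10 = 4(2)+2, so the system is aromatic and both rings count as aromatic (benzofuran).
The 4-membered ring has only sp² ring atoms; a planar conformation would have a fully conjugated π system of 4 electrons. But 4 = 4(1), which is 4n not 4n+2, so it is not aromatic (cyclobutadiene) — cyclobutadiene is antiaromatic and distorts to a rectangle.
3 of the 5 rings are aromatic. Total: 3.

3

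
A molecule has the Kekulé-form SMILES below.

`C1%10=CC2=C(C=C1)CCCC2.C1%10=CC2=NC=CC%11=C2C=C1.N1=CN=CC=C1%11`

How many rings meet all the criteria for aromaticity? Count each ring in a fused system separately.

The SMILES encodes a six-membered carbon ring with three alternating C=C double bonds, fused to a saturated six-membered carbon ring; two fused six-membered rings, each with three alternating double bonds; one ring is all carbon and the other has one ring nitrogen; a six-membered ring with nitrogens at positions 1 and 3 and three alternating double bonds.
The 6-membered ring is fully conjugated (every ring atom contributes a p orbital); 3 ring double bonds give 6 π electrons. Since 6 = 4n+2 (n=1), it is aromatic (benzene ring).
The second 6-membered ring has four sp³ carbons, so it is not fully conjugated — not aromatic (cyclohexane ring).
The fused 6/6-membered bicyclic (with one nitrogen) is a single π system with 10 sp² atoms and 10 π electrons from ring double bonds. 10 = 4(2)+2, so the system is aromatic and both rings count as aromatic (quinoline).
The 6-membered ring with two nitrogens (1,3) is planar and fully conjugated; 3 ring double bonds give 6 π electrons. Since 6 = 4n+2 (n=1), it is aromatic (pyrimidine).
4 of the 5 rings are aromatic. Total: 4.

4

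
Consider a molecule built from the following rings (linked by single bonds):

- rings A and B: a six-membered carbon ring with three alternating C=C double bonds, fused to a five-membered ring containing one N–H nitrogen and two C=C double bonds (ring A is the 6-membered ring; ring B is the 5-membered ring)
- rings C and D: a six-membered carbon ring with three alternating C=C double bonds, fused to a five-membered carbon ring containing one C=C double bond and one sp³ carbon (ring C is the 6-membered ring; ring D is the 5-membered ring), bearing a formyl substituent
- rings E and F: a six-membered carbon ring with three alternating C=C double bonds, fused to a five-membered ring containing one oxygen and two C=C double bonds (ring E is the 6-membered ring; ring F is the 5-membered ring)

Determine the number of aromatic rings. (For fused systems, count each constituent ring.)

5

Rings A and B form a fused bicyclic system (with one N–H) with 9 sp² atoms and 10 π electrons from ring double bonds plus a heteroatom lone pair. 10 = 4(2)+2, so the system is aromatic and both rings count as aromatic (indole).
Ring C is fully conjugated (every ring atom contributes a p orbital); 3 ring double bonds give 6 π electrons. 6 = 4(1)+2, so ring C is aromatic (benzene ring).
Ring D has one sp³ carbon, so it is not fully conjugated — not aromatic (cyclopentene ring).
Rings E and F form a fused bicyclic system (with one oxygen) with 9 sp² atoms and 10 π electrons from ring double bonds plus a heteroatom lone pair. 10 = 4(2)+2, so the system is aromatic and both rings count as aromatic (benzofuran).
Aromatic: A, B, C, E, F. Total: 5.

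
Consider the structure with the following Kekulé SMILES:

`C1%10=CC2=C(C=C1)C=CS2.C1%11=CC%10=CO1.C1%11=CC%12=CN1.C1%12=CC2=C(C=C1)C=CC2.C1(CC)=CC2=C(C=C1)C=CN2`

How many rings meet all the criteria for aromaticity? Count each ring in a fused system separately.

7

The SMILES encodes a six-membered carbon ring with three alternating C=C double bonds, fused to a five-membered ring containing one sulfur and two C=C double bonds; a five-membered ring of four carbons and one oxygen, with two C=C double bonds; a five-membered ring of four carbons and one nitrogen bearing a hydrogen, with two C=C double bonds; a six-membered carbon ring with three alternating C=C double bonds, fused to a five-membered carbon ring containing one C=C double bond and one sp³ carbon; a six-membered carbon ring with three alternating C=C double bonds, fused to a five-membered ring containing one N–H nitrogen and two C=C double bonds.
The fused 6/5-membered bicyclic (with one sulfur) is a single π system with 9 sp² atoms and 10 π electrons from ring double bonds plus a heteroatom lone pair. 10 = 4(2)+2, so the system is aromatic and both rings count as aromatic (benzothiophene).
The 5-membered ring with one oxygen is fully conjugated (every ring atom contributes a p orbital); 2 ring double bonds (4 π electrons) plus a heteroatom lone pair (2) give 6 π electrons. That satisfies 4n+2 with n=1, so it is aromatic (furan).
The 5-membered ring with one N–H is fully conjugated (every ring atom contributes a p orbital); 2 ring double bonds (4 π electrons) plus a heteroatom lone pair (2) give 6 π electrons. 6 = 4(1)+2, so it is aromatic (pyrrole).
The 6-membered ring has a continuous p-orbital overlap around the ring; 3 ring double bonds give 6 π electrons. Since 6 = 4n+2 (n=1), it is aromatic (benzene ring).
The 5-membered ring has one sp³ carbon, so it is not fully conjugated — not aromatic (cyclopentene ring).
The fused 6/5-membered bicyclic (with one N–H) is a single π system with 9 sp² atoms and 10 π electrons from ring double bonds plus a heteroatom lone pair. 10 = 4(2)+2, so the system is aromatic and both rings count as aromatic (indole).
7 of the 8 rings are aromatic. Total: 7.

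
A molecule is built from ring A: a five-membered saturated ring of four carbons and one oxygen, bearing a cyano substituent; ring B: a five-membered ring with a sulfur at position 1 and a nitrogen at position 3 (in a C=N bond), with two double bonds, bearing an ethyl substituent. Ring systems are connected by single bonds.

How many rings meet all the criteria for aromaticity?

1

Ring A has only sp³ atoms, so it is not fully conjugated — not aromatic (tetrahydrofuran).
Ring B is planar and fully conjugated; 2 ring double bonds (4 π electrons) plus a heteroatom lone pair (2) give 6 π electrons. 6 = 4(1)+2, so ring B is aromatic (thiazole).
Aromatic: B. Total: 1.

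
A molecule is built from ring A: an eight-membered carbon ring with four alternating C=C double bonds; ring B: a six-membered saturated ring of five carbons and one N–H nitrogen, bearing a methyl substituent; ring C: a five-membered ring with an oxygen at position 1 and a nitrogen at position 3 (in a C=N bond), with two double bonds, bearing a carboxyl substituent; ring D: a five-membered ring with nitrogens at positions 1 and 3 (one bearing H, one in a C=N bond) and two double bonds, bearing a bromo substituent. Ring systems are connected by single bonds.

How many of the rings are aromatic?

2

Ring A has only sp² ring atoms; a planar conformation would have a fully conjugated π system of 8 electrons. But 8 = 4(2), which is 4n not 4n+2, so ring A is not aromatic (cyclooctatetraene) — cyclooctatetraene distorts into a non-planar tub to avoid antiaromaticity.
Ring B has only sp³ atoms, so it is not fully conjugated — not aromatic (piperidine).
Ring C has a continuous p-orbital overlap around the ring; 2 ring double bonds (4 π electrons) plus a heteroatom lone pair (2) give 6 π electrons. That satisfies 4n+2 with n=1, so ring C is aromatic (oxazole).
Ring D has a continuous p-orbital overlap around the ring; 2 ring double bonds (4 π electrons) plus a heteroatom lone pair (2) give 6 π electrons. 6 = 4(1)+2, so ring D is aromatic (imidazole).
Aromatic: C, D. Total: 2.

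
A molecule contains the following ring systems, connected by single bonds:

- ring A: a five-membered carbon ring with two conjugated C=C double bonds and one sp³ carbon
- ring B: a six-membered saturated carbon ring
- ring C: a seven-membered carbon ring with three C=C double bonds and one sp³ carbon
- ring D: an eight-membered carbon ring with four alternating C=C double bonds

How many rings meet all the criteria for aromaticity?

Ring A has one sp³ carbon, so it is not fully conjugated — not aromatic (cyclopentadiene).
Ring B has only sp³ atoms, so it is not fully conjugated — not aromatic (cyclohexane).
Ring C has one sp³ carbon, so it is not fully conjugated — not aromatic (cycloheptatriene).
Ring D has only sp² ring atoms; a planar conformation would have a fully conjugated π system of 8 electrons. But 8 = 4(2), which is 4n not 4n+2, so ring D is not aromatic (cyclooctatetraene) — cyclooctatetraene distorts into a non-planar tub to avoid antiaromaticity.
No ring is aromatic. Total: 0.

0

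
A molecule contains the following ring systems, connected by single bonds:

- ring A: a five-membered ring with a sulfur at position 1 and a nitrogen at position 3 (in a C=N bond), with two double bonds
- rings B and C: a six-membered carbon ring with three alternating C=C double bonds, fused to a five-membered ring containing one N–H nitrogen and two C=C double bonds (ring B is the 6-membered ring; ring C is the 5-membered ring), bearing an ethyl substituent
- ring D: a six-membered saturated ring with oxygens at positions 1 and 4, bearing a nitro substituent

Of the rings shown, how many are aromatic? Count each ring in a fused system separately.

Ring A has a continuous p-orbital overlap around the ring; 2 ring double bonds (4 π electrons) plus a heteroatom lone pair (2) give 6 π electrons. 6 = 4(1)+2, so ring A is aromatic (thiazole).
Rings B and C form a fused bicyclic system (with one N–H) with 9 sp² atoms and 10 π electrons from ring double bonds plus a heteroatom lone pair. 10 = 4(2)+2, so the system is aromatic and both rings count as aromatic (indole).
Ring D has only sp³ atoms, so it is not fully conjugated — not aromatic (1,4-dioxane).
Aromatic: A, B, C. Total: 3.

3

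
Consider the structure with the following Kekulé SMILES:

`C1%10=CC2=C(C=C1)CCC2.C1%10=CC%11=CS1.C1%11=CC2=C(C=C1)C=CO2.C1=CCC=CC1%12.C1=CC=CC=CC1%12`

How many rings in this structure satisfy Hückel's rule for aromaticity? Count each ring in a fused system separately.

The SMILES encodes a six-membered carbon ring with three alternating C=C double bonds, fused to a saturated five-membered carbon ring; a five-membered ring of four carbons and one sulfur, with two C=C double bonds; a six-membered carbon ring with three alternating C=C double bonds, fused to a five-membered ring containing one oxygen and two C=C double bonds; a six-membered carbon ring with two isolated C=C double bonds and two sp³ carbons; a seven-membered carbon ring with three C=C double bonds and one sp³ carbon.
The 6-membered ring is planar and fully conjugated; 3 ring double bonds give 6 π electrons. Since 6 = 4n+2 (n=1), it is aromatic (benzene ring).
The 5-membered ring has three sp³ carbons, so it is not fully conjugated — not aromatic (cyclopentane ring).
The 5-membered ring with one sulfur is planar and fully conjugated; 2 ring double bonds (4 π electrons) plus a heteroatom lone pair (2) give 6 π electrons. That satisfies 4n+2 with n=1, so it is aromatic (thiophene).
The fused 6/5-membered bicyclic (with one oxygen) is a single π system with 9 sp² atoms and 10 π electrons from ring double bonds plus a heteroatom lone pair. 10 = 4(2)+2, so the system is aromatic and both rings count as aromatic (benzofuran).
The second 6-membered ring has two sp³ carbons, so it is not fully conjugated — not aromatic (1,4-cyclohexadiene).
The 7-membered ring has one sp³ carbon, so it is not fully conjugated — not aromatic (cycloheptatriene).
4 of the 7 rings are aromatic. Total: 4.

4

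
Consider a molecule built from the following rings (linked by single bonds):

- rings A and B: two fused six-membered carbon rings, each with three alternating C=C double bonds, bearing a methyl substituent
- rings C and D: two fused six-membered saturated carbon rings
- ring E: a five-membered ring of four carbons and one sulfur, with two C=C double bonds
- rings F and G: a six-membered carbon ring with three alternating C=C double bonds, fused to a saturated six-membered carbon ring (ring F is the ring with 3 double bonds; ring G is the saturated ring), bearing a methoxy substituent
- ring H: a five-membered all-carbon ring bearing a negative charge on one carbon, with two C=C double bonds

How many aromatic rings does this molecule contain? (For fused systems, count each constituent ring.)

5

Rings A and B form a fused bicyclic system with 10 sp² atoms and 10 π electrons from ring double bonds. 10 = 4(2)+2, so the system is aromatic and both rings count as aromatic (naphthalene).
Ring C has only sp³ atoms, so it is not fully conjugated — not aromatic (cyclohexane ring).
Ring D has only sp³ atoms, so it is not fully conjugated — not aromatic (cyclohexane ring).
Ring E is planar and fully conjugated; 2 ring double bonds (4 π electrons) plus a heteroatom lone pair (2) give 6 π electrons. 6 = 4(1)+2, so ring E is aromatic (thiophene).
Ring F is fully conjugated (every ring atom contributes a p orbital); 3 ring double bonds give 6 π electrons. 6 = 4(1)+2, so ring F is aromatic (benzene ring).
Ring G has four sp³ carbons, so it is not fully conjugated — not aromatic (cyclohexane ring).
Ring H is planar and fully conjugated; 2 ring double bonds (4 π electrons) plus the carbanion lone pair (2) give 6 π electrons. Since 6 = 4n+2 (n=1), ring H is aromatic (cyclopentadienyl anion).
Aromatic: A, B, E, F, H. Total: 5.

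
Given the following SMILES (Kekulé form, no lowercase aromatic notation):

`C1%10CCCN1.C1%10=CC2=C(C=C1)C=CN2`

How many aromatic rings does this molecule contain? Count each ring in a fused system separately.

The SMILES encodes a five-membered saturated ring of four carbons and one N–H nitrogen; a six-membered carbon ring with three alternating C=C double bonds, fused to a five-membered ring containing one N–H nitrogen and two C=C double bonds.
The 5-membered ring with one N–H has only sp³ atoms, so it is not fully conjugated — not aromatic (pyrrolidine).
The fused 6/5-membered bicyclic (with one N–H) is a single π system with 9 sp² atoms and 10 π electrons from ring double bonds plus a heteroatom lone pair. 10 = 4(2)+2, so the system is aromatic and both rings count as aromatic (indole).
2 of the 3 rings are aromatic. Total: 2.

2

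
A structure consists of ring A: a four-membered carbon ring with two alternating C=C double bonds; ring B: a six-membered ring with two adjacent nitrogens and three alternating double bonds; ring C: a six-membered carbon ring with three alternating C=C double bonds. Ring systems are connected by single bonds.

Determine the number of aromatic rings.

2

Ring A has only sp² ring atoms; a planar conformation would have a fully conjugated π system of 4 electrons. But 4 = 4(1), which is 4n not 4n+2, so ring A is not aromatic (cyclobutadiene) — cyclobutadiene is antiaromatic and distorts to a rectangle.
Ring B has a continuous p-orbital overlap around the ring; 3 ring double bonds give 6 π electrons. That satisfies 4n+2 with n=1, so ring B is aromatic (pyridazine).
Ring C is planar and fully conjugated; 3 ring double bonds give 6 π electrons. Since 6 = 4n+2 (n=1), ring C is aromatic (benzene).
Aromatic: B, C. Total: 2.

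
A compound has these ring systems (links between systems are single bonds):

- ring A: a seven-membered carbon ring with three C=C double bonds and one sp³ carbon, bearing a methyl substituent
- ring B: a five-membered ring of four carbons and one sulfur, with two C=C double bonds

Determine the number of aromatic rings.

Ring A has one sp³ carbon, so it is not fully conjugated — not aromatic (cycloheptatriene).
Ring B is planar and fully conjugated; 2 ring double bonds (4 π electrons) plus a heteroatom lone pair (2) give 6 π electrons. 6 = 4(1)+2, so ring B is aromatic (thiophene).
Aromatic: B. Total: 1.

1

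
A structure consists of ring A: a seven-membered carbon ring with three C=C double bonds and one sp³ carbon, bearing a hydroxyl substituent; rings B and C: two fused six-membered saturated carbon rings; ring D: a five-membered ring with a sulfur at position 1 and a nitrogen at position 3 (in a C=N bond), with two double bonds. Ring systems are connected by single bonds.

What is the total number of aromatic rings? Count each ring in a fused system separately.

Ring A has one sp³ carbon, so it is not fully conjugated — not aromatic (cycloheptatriene).
Ring B has only sp³ atoms, so it is not fully conjugated — not aromatic (cyclohexane ring).
Ring C has only sp³ atoms, so it is not fully conjugated — not aromatic (cyclohexane ring).
Ring D is planar and fully conjugated; 2 ring double bonds (4 π electrons) plus a heteroatom lone pair (2) give 6 π electrons. 6 = 4(1)+2, so ring D is aromatic (thiazole).
Aromatic: D. Total: 1.

1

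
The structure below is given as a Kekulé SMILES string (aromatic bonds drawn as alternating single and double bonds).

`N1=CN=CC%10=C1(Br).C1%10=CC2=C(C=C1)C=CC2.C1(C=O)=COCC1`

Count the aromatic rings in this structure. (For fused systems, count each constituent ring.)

2

The SMILES encodes a six-membered ring with nitrogens at positions 1 and 3 and three alternating double bonds; a six-membered carbon ring with three alternating C=C double bonds, fused to a five-membered carbon ring containing one C=C double bond and one sp³ carbon; a five-membered ring of four carbons and one oxygen, with one C=C double bond and two sp³ carbons.
The 6-membered ring with two nitrogens (1,3) is planar and fully conjugated; 3 ring double bonds give 6 π electrons. 6 = 4(1)+2, so it is aromatic (pyrimidine).
The 6-membered ring is planar and fully conjugated; 3 ring double bonds give 6 π electrons. Since 6 = 4n+2 (n=1), it is aromatic (benzene ring).
The 5-membered ring has one sp³ carbon, so it is not fully conjugated — not aromatic (cyclopentene ring).
The 5-membered ring with one oxygen has two sp³ carbons, so it is not fully conjugated — not aromatic (2,3-dihydrofuran).
2 of the 4 rings are aromatic. Total: 2.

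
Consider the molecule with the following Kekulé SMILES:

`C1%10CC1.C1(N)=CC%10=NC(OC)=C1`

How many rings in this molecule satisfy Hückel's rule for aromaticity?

The SMILES encodes a three-membered saturated carbon ring; a six-membered ring of five carbons and one nitrogen with three alternating double bonds.
The 3-membered ring has only sp³ atoms, so it is not fully conjugated — not aromatic (cyclopropane).
The 6-membered ring with one nitrogen is fully conjugated (every ring atom contributes a p orbital); 3 ring double bonds give 6 π electrons. Since 6 = 4n+2 (n=1), it is aromatic (pyridine).
1 of the 2 rings is aromatic. Total: 1.

1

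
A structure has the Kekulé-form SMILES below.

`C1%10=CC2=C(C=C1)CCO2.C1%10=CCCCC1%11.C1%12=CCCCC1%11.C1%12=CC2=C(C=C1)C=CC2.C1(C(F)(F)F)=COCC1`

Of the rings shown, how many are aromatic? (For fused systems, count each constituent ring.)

The SMILES encodes a six-membered carbon ring with three alternating C=C double bonds, fused to a five-membered ring containing one oxygen and two sp³ carbons; a six-membered carbon ring with one C=C double bond; a six-membered carbon ring with one C=C double bond; a six-membered carbon ring with three alternating C=C double bonds, fused to a five-membered carbon ring containing one C=C double bond and one sp³ carbon; a five-membered ring of four carbons and one oxygen, with one C=C double bond and two sp³ carbons.
The 6-membered ring is fully conjugated (every ring atom contributes a p orbital); 3 ring double bonds give 6 π electrons. That satisfies 4n+2 with n=1, so it is aromatic (benzene ring).
The 5-membered ring with one oxygen has two sp³ carbons, so it is not fully conjugated — not aromatic (oxolane ring).
The second 6-membered ring has four sp³ carbons, so it is not fully conjugated — not aromatic (cyclohexene).
The third 6-membered ring has four sp³ carbons, so it is not fully conjugated — not aromatic (cyclohexene).
The fourth 6-membered ring has a continuous p-orbital overlap around the ring; 3 ring double bonds give 6 π electrons. Since 6 = 4n+2 (n=1), it is aromatic (benzene ring).
The 5-membered ring has one sp³ carbon, so it is not fully conjugated — not aromatic (cyclopentene ring).
The second 5-membered ring with one oxygen has two sp³ carbons, so it is not fully conjugated — not aromatic (2,3-dihydrofuran).
2 of the 7 rings are aromatic. Total: 2.

2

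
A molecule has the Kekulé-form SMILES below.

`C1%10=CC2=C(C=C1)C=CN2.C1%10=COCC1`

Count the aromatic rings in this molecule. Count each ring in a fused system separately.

The SMILES encodes a six-membered carbon ring with three alternating C=C double bonds, fused to a five-membered ring containing one N–H nitrogen and two C=C double bonds; a five-membered ring of four carbons and one oxygen, with one C=C double bond and two sp³ carbons.
The fused 6/5-membered bicyclic (with one N–H) is a single π system with 9 sp² atoms and 10 π electrons from ring double bonds plus a heteroatom lone pair. 10 = 4(2)+2, so the system is aromatic and both rings count as aromatic (indole).
The 5-membered ring with one oxygen has two sp³ carbons, so it is not fully conjugated — not aromatic (2,3-dihydrofuran).
2 of the 3 rings are aromatic. Total: 2.

2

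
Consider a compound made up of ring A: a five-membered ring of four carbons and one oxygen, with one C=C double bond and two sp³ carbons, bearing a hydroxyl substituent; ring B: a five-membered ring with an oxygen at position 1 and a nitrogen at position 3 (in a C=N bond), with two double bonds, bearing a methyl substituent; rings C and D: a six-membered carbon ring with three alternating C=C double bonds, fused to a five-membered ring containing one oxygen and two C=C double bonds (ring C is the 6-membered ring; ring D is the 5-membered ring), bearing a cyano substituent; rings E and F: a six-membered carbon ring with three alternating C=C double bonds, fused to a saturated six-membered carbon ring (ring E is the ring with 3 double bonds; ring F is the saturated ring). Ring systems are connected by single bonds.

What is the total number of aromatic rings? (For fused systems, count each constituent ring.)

Ring A has two sp³ carbons, so it is not fully conjugated — not aromatic (2,3-dihydrofuran).
Ring B has a continuous p-orbital overlap around the ring; 2 ring double bonds (4 π electrons) plus a heteroatom lone pair (2) give 6 π electrons. 6 = 4(1)+2, so ring B is aromatic (oxazole).
Rings C and D form a fused bicyclic system (with one oxygen) with 9 sp² atoms and 10 π electrons from ring double bonds plus a heteroatom lone pair. 10 = 4(2)+2, so the system is aromatic and both rings count as aromatic (benzofuran).
Ring E is fully conjugated (every ring atom contributes a p orbital); 3 ring double bonds give 6 π electrons. Since 6 = 4n+2 (n=1), ring E is aromatic (benzene ring).
Ring F has four sp³ carbons, so it is not fully conjugated — not aromatic (cyclohexane ring).
Aromatic: B, C, D, E. Total: 4.

4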